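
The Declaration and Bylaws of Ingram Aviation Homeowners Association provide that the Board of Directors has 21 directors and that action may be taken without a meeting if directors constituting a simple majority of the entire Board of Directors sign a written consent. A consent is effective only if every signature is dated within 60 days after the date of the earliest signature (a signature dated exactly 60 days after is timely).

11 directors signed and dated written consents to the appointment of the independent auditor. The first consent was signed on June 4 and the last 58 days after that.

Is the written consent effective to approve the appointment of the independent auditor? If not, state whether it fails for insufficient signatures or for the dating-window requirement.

Effective — both the signature and dating-window requirements are satisfied.

Signatures required: a simple majority of 21 — a majority of 21 is 11, so 11 needed; 11 signed. Sufficient.
Dating window: the latest signature is 58 days after the earliest; the limit is 60 days. Within the window.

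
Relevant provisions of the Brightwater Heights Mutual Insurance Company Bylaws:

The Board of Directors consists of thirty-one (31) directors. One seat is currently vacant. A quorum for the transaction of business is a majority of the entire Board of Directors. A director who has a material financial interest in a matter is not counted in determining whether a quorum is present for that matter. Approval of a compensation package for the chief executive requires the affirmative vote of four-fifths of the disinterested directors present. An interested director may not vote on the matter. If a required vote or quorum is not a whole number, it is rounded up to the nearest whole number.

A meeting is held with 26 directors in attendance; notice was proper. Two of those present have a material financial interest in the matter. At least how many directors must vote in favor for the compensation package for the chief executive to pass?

20

The compensation package for the chief executive requires four-fifths of the disinterested directors present (26 − 2 = 24).
4/5 of 24 = 19.20, rounded up to 20.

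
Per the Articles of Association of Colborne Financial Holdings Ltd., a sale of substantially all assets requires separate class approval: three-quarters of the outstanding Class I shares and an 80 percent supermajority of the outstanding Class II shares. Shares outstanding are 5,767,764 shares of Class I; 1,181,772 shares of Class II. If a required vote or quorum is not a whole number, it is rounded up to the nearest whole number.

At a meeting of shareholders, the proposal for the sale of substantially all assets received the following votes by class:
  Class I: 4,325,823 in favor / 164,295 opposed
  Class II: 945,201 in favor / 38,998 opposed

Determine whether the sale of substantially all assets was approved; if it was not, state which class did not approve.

Class I: 3/4 of 5767764 = 4325823; 4,325,823 required, 4,325,823 in favor — approved.
Class II: 4/5 of 1181772 = 945417.60, rounded up to 945418; 945,418 required, 945,201 in favor — not approved.

Not approved — the Class II shares did not give the required vote.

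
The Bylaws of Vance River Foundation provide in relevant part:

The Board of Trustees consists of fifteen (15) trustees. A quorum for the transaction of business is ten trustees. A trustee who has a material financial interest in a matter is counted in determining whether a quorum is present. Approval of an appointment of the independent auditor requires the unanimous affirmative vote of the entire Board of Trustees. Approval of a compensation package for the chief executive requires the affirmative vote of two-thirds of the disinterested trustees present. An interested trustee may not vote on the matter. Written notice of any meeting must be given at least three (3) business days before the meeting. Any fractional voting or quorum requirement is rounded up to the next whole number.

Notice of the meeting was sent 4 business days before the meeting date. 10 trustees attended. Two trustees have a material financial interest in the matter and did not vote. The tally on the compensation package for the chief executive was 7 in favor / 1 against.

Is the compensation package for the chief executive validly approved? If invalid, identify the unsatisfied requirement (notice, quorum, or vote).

Notice: 4 business days given; 3 required (4 ≥ 3). Satisfied.
Quorum: 10 present (interested trustees count toward quorum); quorum is 10. Satisfied.
Vote: the compensation package for the chief executive requires two-thirds of the disinterested trustees present (10 − 2 = 8). 2/3 of 8 = 5.33, rounded up to 6, so 6 affirmative votes are needed; 7 voted in favor. Satisfied.

Valid — all requirements satisfied.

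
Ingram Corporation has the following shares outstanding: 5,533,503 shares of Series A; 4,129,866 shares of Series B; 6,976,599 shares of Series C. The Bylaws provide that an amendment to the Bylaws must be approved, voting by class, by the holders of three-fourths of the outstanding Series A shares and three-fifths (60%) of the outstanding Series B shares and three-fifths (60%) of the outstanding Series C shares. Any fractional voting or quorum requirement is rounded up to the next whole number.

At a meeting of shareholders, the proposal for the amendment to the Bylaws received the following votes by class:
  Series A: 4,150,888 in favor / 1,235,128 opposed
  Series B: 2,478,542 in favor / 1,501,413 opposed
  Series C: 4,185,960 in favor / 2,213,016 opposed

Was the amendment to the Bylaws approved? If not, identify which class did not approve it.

Approved — every class gave the required vote.

Series A: 3/4 of 5533503 = 4150127.25, rounded up to 4150128; 4,150,128 required, 4,150,888 in favor — approved.
Series B: 3/5 of 4129866 = 2477919.60, rounded up to 2477920; 2,477,920 required, 2,478,542 in favor — approved.
Series C: 3/5 of 6976599 = 4185959.40, rounded up to 4185960; 4,185,960 required, 4,185,960 in favor — approved.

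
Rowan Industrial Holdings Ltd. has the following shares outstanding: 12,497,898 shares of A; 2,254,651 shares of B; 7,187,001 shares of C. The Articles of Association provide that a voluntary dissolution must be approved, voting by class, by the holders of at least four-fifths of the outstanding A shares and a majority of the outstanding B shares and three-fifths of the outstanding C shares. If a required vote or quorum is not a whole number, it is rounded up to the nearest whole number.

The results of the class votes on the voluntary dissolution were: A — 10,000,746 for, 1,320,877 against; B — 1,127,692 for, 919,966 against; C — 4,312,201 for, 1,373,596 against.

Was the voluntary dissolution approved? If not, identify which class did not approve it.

A: 4/5 of 12497898 = 9998318.40, rounded up to 9998319; 9,998,319 required, 10,000,746 in favor — approved.
B: a majority of 2254651 is 1127326; 1,127,326 required, 1,127,692 in favor — approved.
C: 3/5 of 7187001 = 4312200.60, rounded up to 4312201; 4,312,201 required, 4,312,201 in favor — approved.

Approved — every class gave the required vote.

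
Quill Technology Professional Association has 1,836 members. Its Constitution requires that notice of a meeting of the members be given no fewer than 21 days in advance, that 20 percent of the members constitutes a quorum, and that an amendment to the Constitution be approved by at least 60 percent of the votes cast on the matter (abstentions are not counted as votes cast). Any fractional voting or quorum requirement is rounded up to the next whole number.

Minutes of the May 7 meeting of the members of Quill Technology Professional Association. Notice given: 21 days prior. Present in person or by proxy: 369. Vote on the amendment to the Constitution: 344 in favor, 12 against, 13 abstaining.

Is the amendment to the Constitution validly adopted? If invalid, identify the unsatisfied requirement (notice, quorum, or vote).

Valid — all requirements satisfied.

Notice: 21 days given; 21 required. Satisfied.
Quorum: 20% of 1,836 = 367.20, rounded up to 368; 369 present. Satisfied.
Vote: requires three-fifths of the votes cast (369 − 13 abstaining = 356); 3/5 of 356 = 213.60, rounded up to 214, so 214 needed; 344 in favor. Satisfied.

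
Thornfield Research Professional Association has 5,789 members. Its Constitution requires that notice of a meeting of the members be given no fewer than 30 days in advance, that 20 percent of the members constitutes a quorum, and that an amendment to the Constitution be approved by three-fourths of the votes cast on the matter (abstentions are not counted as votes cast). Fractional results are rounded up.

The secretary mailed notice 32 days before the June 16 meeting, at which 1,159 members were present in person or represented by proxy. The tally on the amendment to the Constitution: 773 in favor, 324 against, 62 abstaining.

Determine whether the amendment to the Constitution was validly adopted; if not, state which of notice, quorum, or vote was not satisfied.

Invalid — vote requirement not satisfied.

Notice: 32 days given; 30 required. Satisfied.
Quorum: 20% of 5,789 = 1,157.80, rounded up to 1,158; 1,159 present. Satisfied.
Vote: requires three-fourths of the votes cast (1,159 − 62 abstaining = 1,097); 3/4 of 1097 = 822.75, rounded up to 823, so 823 needed; 773 in favor. Not satisfied.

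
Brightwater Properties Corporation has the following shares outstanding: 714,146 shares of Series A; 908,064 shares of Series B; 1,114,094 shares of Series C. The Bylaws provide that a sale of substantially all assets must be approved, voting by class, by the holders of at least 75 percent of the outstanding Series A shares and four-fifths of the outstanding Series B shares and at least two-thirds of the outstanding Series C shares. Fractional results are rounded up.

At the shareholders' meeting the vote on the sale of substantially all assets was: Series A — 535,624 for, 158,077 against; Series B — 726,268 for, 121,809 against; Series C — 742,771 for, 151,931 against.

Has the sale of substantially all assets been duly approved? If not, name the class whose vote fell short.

Not approved — the Series B shares did not give the required vote.

Series A: 3/4 of 714146 = 535609.50, rounded up to 535610; 535,610 required, 535,624 in favor — approved.
Series B: 4/5 of 908064 = 726451.20, rounded up to 726452; 726,452 required, 726,268 in favor — not approved.
Series C: 2/3 of 1114094 = 742729.33, rounded up to 742730; 742,730 required, 742,771 in favor — approved.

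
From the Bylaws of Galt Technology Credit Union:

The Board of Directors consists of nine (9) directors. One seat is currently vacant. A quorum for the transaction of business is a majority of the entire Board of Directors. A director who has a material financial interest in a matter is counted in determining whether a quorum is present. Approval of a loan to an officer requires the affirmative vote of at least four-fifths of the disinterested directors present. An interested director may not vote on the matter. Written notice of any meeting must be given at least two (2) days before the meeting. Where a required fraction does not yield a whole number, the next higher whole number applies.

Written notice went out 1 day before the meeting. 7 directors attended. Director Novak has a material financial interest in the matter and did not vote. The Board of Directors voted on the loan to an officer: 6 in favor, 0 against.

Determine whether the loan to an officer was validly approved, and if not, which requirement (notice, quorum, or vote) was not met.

Notice: 1 day given; 2 required (1 < 2). Not satisfied.
Quorum: 7 present (interested directors count toward quorum); quorum is 5. Satisfied.
Vote: the loan to an officer requires four-fifths of the disinterested directors present (7 − 1 = 6). 4/5 of 6 = 4.80, rounded up to 5, so 5 affirmative votes are needed; 6 voted in favor. Satisfied.

Invalid — notice requirement not satisfied.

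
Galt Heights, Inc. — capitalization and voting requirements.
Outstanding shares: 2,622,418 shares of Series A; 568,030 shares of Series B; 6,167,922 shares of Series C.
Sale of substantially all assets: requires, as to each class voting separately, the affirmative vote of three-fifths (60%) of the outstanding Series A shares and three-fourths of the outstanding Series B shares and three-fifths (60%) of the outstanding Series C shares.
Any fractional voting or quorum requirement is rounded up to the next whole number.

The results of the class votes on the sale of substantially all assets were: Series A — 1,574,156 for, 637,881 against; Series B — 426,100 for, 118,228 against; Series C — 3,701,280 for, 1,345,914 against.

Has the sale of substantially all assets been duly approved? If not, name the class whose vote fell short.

Series A: 3/5 of 2622418 = 1573450.80, rounded up to 1573451; 1,573,451 required, 1,574,156 in favor — approved.
Series B: 3/4 of 568030 = 426022.50, rounded up to 426023; 426,023 required, 426,100 in favor — approved.
Series C: 3/5 of 6167922 = 3700753.20, rounded up to 3700754; 3,700,754 required, 3,701,280 in favor — approved.

Approved — every class gave the required vote.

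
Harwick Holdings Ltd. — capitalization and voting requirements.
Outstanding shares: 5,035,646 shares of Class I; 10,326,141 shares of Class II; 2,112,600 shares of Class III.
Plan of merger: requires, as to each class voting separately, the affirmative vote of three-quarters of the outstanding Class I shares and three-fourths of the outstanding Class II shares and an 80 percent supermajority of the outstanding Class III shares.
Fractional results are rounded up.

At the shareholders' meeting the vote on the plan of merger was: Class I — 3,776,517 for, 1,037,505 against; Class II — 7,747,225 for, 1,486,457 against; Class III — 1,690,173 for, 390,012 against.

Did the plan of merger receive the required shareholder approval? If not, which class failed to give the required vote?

Class I: 3/4 of 5035646 = 3776734.50, rounded up to 3776735; 3,776,735 required, 3,776,517 in favor — not approved.
Class II: 3/4 of 10326141 = 7744605.75, rounded up to 7744606; 7,744,606 required, 7,747,225 in favor — approved.
Class III: 4/5 of 2112600 = 1690080; 1,690,080 required, 1,690,173 in favor — approved.

Not approved — the Class I shares did not give the required vote.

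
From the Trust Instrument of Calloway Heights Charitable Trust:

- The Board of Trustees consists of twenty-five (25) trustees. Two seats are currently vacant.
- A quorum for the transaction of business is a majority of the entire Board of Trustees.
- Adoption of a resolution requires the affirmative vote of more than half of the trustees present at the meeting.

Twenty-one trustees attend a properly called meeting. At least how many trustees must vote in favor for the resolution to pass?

11

The resolution requires a majority of the trustees present (21).
A majority of 21 is 11.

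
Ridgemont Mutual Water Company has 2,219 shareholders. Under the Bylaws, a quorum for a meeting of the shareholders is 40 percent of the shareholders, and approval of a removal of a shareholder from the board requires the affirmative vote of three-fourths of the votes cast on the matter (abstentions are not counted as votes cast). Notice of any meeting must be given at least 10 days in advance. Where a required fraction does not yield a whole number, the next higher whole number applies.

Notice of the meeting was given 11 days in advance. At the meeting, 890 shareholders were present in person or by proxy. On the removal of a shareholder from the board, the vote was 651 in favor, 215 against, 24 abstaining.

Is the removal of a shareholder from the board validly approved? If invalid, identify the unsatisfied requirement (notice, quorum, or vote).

Valid — all requirements satisfied.

Notice: 11 days given; 10 required. Satisfied.
Quorum: 40% of 2,219 = 887.60, rounded up to 888; 890 present. Satisfied.
Vote: requires three-fourths of the votes cast (890 − 24 abstaining = 866); 3/4 of 866 = 649.50, rounded up to 650, so 650 needed; 651 in favor. Satisfied.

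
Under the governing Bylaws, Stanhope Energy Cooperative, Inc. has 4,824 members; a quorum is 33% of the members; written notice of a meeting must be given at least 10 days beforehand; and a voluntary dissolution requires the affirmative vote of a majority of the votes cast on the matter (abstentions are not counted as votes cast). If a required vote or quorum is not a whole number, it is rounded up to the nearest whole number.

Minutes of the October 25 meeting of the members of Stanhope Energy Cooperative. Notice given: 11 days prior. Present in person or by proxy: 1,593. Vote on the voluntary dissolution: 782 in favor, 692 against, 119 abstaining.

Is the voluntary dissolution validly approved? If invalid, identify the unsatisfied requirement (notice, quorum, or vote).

Notice: 11 days given; 10 required. Satisfied.
Quorum: 33% of 4,824 = 1,591.92, rounded up to 1,592; 1,593 present. Satisfied.
Vote: requires a majority of the votes cast (1,593 − 119 abstaining = 1,474); a majority of 1474 is 738, so 738 needed; 782 in favor. Satisfied.

Valid — all requirements satisfied.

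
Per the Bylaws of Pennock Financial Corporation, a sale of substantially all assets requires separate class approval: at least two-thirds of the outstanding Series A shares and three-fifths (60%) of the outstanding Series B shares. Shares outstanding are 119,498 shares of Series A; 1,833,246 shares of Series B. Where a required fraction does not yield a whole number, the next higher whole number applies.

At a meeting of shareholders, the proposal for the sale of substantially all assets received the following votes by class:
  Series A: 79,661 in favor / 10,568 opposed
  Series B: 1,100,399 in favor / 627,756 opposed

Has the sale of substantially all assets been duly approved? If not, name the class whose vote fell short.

Not approved — the Series A shares did not give the required vote.

Series A: 2/3 of 119498 = 79665.33, rounded up to 79666; 79,666 required, 79,661 in favor — not approved.
Series B: 3/5 of 1833246 = 1099947.60, rounded up to 1099948; 1,099,948 required, 1,100,399 in favor — approved.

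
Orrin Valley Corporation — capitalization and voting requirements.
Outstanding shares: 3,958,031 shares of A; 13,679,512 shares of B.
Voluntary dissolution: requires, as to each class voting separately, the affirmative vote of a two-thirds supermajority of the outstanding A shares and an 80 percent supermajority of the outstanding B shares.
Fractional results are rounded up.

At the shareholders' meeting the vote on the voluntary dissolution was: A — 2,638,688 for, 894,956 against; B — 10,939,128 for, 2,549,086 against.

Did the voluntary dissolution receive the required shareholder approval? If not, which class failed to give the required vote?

Not approved — the B shares did not give the required vote.

A: 2/3 of 3958031 = 2638687.33, rounded up to 2638688; 2,638,688 required, 2,638,688 in favor — approved.
B: 4/5 of 13679512 = 10943609.60, rounded up to 10943610; 10,943,610 required, 10,939,128 in favor — not approved.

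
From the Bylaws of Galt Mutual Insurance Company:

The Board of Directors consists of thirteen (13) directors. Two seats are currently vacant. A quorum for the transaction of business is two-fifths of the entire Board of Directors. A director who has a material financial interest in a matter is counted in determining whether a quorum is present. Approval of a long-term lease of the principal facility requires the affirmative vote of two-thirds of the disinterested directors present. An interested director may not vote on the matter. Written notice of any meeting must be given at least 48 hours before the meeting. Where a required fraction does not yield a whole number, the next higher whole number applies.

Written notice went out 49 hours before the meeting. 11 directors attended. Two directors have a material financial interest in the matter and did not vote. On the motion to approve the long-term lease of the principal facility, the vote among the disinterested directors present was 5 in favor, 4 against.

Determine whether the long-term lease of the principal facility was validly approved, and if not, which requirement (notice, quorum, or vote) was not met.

Invalid — vote requirement not satisfied.

Notice: 49 hours given; 48 required (49 ≥ 48). Satisfied.
Quorum: 11 present (interested directors count toward quorum); quorum is 6. Satisfied.
Vote: the long-term lease of the principal facility requires two-thirds of the disinterested directors present (11 − 2 = 9). 2/3 of 9 = 6, so 6 affirmative votes are needed; 5 voted in favor. Not satisfied.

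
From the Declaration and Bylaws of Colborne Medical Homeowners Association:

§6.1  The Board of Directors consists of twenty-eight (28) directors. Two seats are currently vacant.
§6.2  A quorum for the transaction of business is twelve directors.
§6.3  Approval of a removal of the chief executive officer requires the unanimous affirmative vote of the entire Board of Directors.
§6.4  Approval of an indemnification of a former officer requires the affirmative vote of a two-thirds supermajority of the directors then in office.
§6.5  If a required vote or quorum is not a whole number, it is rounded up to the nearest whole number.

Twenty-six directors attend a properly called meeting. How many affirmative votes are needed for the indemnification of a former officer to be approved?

The indemnification of a former officer requires two-thirds of the directors then in office (26).
2/3 of 26 = 17.33, rounded up to 18.

18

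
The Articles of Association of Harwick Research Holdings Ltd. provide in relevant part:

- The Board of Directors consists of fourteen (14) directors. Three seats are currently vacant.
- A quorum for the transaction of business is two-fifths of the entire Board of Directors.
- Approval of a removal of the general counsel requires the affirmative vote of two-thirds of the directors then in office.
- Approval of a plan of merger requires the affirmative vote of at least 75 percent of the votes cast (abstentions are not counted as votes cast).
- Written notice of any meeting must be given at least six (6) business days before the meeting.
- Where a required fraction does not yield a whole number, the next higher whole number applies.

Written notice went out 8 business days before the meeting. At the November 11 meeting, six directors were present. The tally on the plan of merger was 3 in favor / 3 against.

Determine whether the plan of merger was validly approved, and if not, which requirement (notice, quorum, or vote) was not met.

Invalid — vote requirement not satisfied.

Notice: 8 business days given; 6 required (8 ≥ 6). Satisfied.
Quorum: 6 present; quorum is 6. Satisfied.
Vote: the plan of merger requires three-fourths of the votes cast (6). 3/4 of 6 = 4.50, rounded up to 5, so 5 affirmative votes are needed; 3 voted in favor. Not satisfied.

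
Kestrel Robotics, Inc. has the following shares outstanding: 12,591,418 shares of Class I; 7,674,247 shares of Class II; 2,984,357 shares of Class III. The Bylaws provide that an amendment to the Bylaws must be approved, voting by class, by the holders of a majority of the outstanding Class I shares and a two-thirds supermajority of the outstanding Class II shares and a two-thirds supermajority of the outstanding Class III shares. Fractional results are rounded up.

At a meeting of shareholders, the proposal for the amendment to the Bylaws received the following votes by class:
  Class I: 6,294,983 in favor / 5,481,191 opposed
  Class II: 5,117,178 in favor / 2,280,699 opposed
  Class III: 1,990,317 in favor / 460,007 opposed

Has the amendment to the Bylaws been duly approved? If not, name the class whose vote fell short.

Class I: a majority of 12591418 is 6295710; 6,295,710 required, 6,294,983 in favor — not approved.
Class II: 2/3 of 7674247 = 5116164.67, rounded up to 5116165; 5,116,165 required, 5,117,178 in favor — approved.
Class III: 2/3 of 2984357 = 1989571.33, rounded up to 1989572; 1,989,572 required, 1,990,317 in favor — approved.

Not approved — the Class I shares did not give the required vote.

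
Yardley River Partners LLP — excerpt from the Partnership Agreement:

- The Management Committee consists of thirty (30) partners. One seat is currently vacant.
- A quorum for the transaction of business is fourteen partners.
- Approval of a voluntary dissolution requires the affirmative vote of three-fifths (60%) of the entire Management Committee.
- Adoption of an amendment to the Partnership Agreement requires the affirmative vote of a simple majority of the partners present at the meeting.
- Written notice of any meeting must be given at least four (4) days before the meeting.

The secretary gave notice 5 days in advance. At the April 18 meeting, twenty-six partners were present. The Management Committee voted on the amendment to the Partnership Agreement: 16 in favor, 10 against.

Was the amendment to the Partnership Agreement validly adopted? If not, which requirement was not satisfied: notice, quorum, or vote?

Valid — all requirements satisfied.

Notice: 5 days given; 4 required (5 ≥ 4). Satisfied.
Quorum: 26 present; quorum is 14. Satisfied.
Vote: the amendment to the Partnership Agreement requires a majority of the partners present (26). A majority of 26 is 14, so 14 affirmative votes are needed; 16 voted in favor. Satisfied.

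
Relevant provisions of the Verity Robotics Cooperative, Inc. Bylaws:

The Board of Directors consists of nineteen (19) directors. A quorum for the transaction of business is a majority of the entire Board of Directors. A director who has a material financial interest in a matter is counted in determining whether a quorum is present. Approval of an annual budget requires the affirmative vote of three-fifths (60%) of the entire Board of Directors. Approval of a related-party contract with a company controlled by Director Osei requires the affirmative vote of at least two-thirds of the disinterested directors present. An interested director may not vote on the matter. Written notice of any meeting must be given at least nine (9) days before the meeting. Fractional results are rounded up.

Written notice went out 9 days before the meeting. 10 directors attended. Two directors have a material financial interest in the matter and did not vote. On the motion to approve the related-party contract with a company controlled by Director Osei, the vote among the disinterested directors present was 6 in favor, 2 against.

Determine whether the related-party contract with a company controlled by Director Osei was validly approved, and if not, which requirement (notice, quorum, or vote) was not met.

Valid — all requirements satisfied.

Notice: 9 days given; 9 required (9 ≥ 9). Satisfied.
Quorum: 10 present (interested directors count toward quorum); quorum is 10. Satisfied.
Vote: the related-party contract with a company controlled by Director Osei requires two-thirds of the disinterested directors present (10 − 2 = 8). 2/3 of 8 = 5.33, rounded up to 6, so 6 affirmative votes are needed; 6 voted in favor. Satisfied.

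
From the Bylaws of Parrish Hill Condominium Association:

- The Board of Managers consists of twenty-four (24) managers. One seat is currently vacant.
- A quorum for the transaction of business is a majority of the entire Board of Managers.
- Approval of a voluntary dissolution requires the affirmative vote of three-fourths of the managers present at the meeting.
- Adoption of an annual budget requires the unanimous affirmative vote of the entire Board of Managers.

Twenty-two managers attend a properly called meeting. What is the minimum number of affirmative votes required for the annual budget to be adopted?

24

The annual budget requires the unanimous vote of the entire Board of Managers (24).
Unanimous means all 24.
(Only 22 can vote, so the annual budget cannot pass at this meeting, but the required vote is still 24.)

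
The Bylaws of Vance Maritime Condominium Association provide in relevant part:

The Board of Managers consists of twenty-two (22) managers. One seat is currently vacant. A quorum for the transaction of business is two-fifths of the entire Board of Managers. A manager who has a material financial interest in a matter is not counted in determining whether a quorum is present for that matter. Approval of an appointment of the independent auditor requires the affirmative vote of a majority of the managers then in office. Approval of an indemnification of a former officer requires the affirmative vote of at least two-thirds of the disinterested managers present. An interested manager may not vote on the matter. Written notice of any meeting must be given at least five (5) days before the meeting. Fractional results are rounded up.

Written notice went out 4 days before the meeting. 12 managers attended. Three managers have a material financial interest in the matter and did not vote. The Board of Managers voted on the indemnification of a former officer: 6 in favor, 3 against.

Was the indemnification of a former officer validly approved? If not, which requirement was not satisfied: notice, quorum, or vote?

Invalid — notice requirement not satisfied.

Notice: 4 days given; 5 required (4 < 5). Not satisfied.
Quorum: 12 present, but the 3 interested managers do not count, leaving 9. Quorum is 9. Satisfied.
Vote: the indemnification of a former officer requires two-thirds of the disinterested managers present (12 − 3 = 9). 2/3 of 9 = 6, so 6 affirmative votes are needed; 6 voted in favor. Satisfied.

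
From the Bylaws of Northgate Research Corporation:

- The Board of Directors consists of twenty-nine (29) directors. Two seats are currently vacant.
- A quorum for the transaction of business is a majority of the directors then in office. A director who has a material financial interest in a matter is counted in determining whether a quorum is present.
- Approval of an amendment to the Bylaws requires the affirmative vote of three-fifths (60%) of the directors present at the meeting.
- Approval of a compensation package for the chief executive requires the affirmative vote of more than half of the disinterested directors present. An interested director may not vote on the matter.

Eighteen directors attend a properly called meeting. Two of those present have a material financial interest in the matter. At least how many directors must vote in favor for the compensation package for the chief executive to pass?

9

The compensation package for the chief executive requires a majority of the disinterested directors present (18 − 2 = 16).
A majority of 16 is 9.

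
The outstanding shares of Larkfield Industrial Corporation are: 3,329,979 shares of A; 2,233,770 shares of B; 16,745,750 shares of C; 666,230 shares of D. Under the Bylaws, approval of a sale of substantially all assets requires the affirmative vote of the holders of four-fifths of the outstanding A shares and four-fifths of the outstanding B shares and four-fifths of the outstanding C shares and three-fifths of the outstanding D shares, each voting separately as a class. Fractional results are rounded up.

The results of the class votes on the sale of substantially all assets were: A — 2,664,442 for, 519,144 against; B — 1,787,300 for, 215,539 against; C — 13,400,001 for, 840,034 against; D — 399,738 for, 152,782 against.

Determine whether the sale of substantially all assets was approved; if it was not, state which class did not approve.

A: 4/5 of 3329979 = 2663983.20, rounded up to 2663984; 2,663,984 required, 2,664,442 in favor — approved.
B: 4/5 of 2233770 = 1787016; 1,787,016 required, 1,787,300 in favor — approved.
C: 4/5 of 16745750 = 13396600; 13,396,600 required, 13,400,001 in favor — approved.
D: 3/5 of 666230 = 399738; 399,738 required, 399,738 in favor — approved.

Approved — every class gave the required vote.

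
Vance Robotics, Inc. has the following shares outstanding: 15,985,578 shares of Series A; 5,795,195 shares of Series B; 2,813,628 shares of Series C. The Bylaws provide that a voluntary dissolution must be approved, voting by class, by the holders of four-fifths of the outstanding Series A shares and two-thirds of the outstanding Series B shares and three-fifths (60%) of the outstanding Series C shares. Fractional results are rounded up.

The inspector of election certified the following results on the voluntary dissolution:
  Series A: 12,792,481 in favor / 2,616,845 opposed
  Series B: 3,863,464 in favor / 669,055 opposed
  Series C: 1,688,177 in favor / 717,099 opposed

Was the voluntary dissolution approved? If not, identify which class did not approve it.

Approved — every class gave the required vote.

Series A: 4/5 of 15985578 = 12788462.40, rounded up to 12788463; 12,788,463 required, 12,792,481 in favor — approved.
Series B: 2/3 of 5795195 = 3863463.33, rounded up to 3863464; 3,863,464 required, 3,863,464 in favor — approved.
Series C: 3/5 of 2813628 = 1688176.80, rounded up to 1688177; 1,688,177 required, 1,688,177 in favor — approved.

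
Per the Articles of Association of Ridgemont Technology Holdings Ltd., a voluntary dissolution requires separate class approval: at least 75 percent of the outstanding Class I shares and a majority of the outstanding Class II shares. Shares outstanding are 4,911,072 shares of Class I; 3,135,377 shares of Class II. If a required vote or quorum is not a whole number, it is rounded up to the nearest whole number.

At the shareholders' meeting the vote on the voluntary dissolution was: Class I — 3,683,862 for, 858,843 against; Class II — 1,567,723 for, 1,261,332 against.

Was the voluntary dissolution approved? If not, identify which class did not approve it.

Class I: 3/4 of 4911072 = 3683304; 3,683,304 required, 3,683,862 in favor — approved.
Class II: a majority of 3135377 is 1567689; 1,567,689 required, 1,567,723 in favor — approved.

Approved — every class gave the required vote.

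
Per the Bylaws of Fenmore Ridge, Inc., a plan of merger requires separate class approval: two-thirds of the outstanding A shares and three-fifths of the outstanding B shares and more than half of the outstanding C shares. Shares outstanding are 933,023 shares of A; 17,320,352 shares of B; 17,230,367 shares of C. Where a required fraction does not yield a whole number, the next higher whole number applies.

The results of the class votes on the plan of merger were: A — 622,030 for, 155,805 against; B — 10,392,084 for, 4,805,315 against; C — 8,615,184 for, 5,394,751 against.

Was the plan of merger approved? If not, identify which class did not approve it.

A: 2/3 of 933023 = 622015.33, rounded up to 622016; 622,016 required, 622,030 in favor — approved.
B: 3/5 of 17320352 = 10392211.20, rounded up to 10392212; 10,392,212 required, 10,392,084 in favor — not approved.
C: a majority of 17230367 is 8615184; 8,615,184 required, 8,615,184 in favor — approved.

Not approved — the B shares did not give the required vote.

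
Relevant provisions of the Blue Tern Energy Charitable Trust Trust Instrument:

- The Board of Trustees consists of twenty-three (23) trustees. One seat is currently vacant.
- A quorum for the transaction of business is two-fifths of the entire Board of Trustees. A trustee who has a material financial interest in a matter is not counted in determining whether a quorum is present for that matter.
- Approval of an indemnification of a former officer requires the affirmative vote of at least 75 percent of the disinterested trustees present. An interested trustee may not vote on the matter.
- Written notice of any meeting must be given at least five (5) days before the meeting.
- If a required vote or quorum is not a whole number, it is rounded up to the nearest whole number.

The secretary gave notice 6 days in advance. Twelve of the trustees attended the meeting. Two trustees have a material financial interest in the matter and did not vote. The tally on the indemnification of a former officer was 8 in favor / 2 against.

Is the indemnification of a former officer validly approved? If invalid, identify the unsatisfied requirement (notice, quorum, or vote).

Valid — all requirements satisfied.

Notice: 6 days given; 5 required (6 ≥ 5). Satisfied.
Quorum: 12 present, but the 2 interested trustees do not count, leaving 10. Quorum is 10. Satisfied.
Vote: the indemnification of a former officer requires three-fourths of the disinterested trustees present (12 − 2 = 10). 3/4 of 10 = 7.50, rounded up to 8, so 8 affirmative votes are needed; 8 voted in favor. Satisfied.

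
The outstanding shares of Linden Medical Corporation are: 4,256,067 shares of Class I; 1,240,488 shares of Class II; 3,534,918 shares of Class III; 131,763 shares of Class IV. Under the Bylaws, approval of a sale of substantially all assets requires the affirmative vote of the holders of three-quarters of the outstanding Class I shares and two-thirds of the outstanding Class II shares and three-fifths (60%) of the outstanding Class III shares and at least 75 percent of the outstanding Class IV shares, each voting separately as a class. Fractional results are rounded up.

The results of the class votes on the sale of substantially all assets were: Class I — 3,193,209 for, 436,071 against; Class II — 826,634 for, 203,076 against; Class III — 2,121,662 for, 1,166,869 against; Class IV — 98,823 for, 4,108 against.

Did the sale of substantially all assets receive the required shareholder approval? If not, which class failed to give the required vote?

Not approved — the Class II shares did not give the required vote.

Class I: 3/4 of 4256067 = 3192050.25, rounded up to 3192051; 3,192,051 required, 3,193,209 in favor — approved.
Class II: 2/3 of 1240488 = 826992; 826,992 required, 826,634 in favor — not approved.
Class III: 3/5 of 3534918 = 2120950.80, rounded up to 2120951; 2,120,951 required, 2,121,662 in favor — approved.
Class IV: 3/4 of 131763 = 98822.25, rounded up to 98823; 98,823 required, 98,823 in favor — approved.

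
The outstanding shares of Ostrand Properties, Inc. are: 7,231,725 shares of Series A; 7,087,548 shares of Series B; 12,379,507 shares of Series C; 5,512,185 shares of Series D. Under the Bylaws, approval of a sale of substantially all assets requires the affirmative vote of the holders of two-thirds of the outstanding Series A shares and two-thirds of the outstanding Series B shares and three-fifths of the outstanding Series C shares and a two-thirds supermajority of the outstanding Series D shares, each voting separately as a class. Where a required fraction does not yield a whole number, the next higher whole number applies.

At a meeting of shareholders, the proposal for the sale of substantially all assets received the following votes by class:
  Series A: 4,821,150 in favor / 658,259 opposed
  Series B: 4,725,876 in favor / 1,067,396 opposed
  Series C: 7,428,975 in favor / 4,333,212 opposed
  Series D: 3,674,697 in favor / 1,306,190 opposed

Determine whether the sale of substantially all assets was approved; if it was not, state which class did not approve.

Not approved — the Series D shares did not give the required vote.

Series A: 2/3 of 7231725 = 4821150; 4,821,150 required, 4,821,150 in favor — approved.
Series B: 2/3 of 7087548 = 4725032; 4,725,032 required, 4,725,876 in favor — approved.
Series C: 3/5 of 12379507 = 7427704.20, rounded up to 7427705; 7,427,705 required, 7,428,975 in favor — approved.
Series D: 2/3 of 5512185 = 3674790; 3,674,790 required, 3,674,697 in favor — not approved.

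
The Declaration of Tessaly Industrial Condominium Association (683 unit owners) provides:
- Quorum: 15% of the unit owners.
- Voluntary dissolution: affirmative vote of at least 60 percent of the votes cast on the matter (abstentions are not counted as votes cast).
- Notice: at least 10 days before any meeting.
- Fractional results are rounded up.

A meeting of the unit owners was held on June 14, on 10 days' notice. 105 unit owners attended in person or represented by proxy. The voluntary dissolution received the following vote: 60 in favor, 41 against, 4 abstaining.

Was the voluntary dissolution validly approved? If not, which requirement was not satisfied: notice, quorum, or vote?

Invalid — vote requirement not satisfied.

Notice: 10 days given; 10 required. Satisfied.
Quorum: 15% of 683 = 102.45, rounded up to 103; 105 present. Satisfied.
Vote: requires three-fifths of the votes cast (105 − 4 abstaining = 101); 3/5 of 101 = 60.60, rounded up to 61, so 61 needed; 60 in favor. Not satisfied.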